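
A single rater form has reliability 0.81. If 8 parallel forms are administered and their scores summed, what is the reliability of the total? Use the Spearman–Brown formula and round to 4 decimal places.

0.9715

ρ_k = kρ / (1 + (k−1)ρ) = 8·0.81 / (1 + 7·0.81) = 6.480 / 6.670 = 0.9715.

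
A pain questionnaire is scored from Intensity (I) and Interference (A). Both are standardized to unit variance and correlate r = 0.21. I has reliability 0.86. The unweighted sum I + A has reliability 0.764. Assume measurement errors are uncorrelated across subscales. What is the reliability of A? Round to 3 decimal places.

Var(I+A) = 2 + 2·0.21 = 2.420.
True-score variance = ρ_I + ρ_A + 2·0.21, so 0.764 = (0.86 + ρ_A + 0.42) / 2.420.
ρ_A = 0.764·2.420 − 0.86 − 0.42 = 0.569.

0.569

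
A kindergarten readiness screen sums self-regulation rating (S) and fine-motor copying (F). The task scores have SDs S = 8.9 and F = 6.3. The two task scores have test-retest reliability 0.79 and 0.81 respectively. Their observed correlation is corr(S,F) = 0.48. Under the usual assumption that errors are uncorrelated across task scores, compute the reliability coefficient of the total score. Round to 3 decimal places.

Var(S+F) = 8.9² + 6.3² + 2·[8.9·6.3·0.48] = 118.9 + 53.8272 = 172.727.
With uncorrelated errors the cross-covariances are all true-score covariance, so they carry over unchanged; only the diagonal terms shrink to ρᵢσᵢ².
True-score variance = [8.9²·0.79 + 6.3²·0.81] + 53.8272 = 94.7248 + 53.8272 = 148.552.
Reliability = 148.552 / 172.727 = 0.860.

0.860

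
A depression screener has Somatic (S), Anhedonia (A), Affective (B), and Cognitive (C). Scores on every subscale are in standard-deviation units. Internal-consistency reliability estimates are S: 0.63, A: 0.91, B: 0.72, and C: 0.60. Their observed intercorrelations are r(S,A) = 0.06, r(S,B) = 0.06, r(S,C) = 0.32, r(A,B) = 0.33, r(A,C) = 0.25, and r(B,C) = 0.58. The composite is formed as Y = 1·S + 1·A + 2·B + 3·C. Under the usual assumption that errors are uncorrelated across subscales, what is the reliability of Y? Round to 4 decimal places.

Var(Y) = 1 + 1 + 2² + 3² + 2·[0.06 + 2·0.06 + 3·0.32 + 2·0.33 + 3·0.25 + 6·0.58] = 15 + 12.06 = 27.06.
Because errors are independent across components, Cov(Tᵢ,Tⱼ) = Cov(Xᵢ,Xⱼ); the off-diagonal part of the true-score variance is the same as above.
True-score variance = [0.63 + 0.91 + 2²·0.72 + 3²·0.60] + 12.06 = 9.82 + 12.06 = 21.88.
Reliability = 21.88 / 27.06 = 0.8086.

0.8086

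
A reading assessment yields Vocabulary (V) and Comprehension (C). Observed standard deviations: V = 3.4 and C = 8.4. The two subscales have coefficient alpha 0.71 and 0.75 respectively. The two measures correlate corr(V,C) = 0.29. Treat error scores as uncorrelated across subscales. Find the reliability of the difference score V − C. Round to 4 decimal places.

Var(V−C) = 3.4² + 8.4² − 2·3.4·8.4·0.29 = 82.12 − 16.5648 = 65.5552.
With uncorrelated errors the cross-covariances are all true-score covariance, so they carry over unchanged; only the diagonal terms shrink to ρᵢσᵢ².
True-score variance = [3.4²·0.71 + 8.4²·0.75] − 16.5648 = 61.1276 − 16.5648 = 44.5628.
Reliability = 44.5628 / 65.5552 = 0.6798.

0.6798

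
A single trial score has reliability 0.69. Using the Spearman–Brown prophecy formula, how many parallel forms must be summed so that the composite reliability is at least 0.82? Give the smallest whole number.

k ≥ ρ*(1−ρ₁)/(ρ₁(1−ρ*)) = 0.82·0.31 / (0.69·0.18) = 2.047.
Smallest integer k = 3.

3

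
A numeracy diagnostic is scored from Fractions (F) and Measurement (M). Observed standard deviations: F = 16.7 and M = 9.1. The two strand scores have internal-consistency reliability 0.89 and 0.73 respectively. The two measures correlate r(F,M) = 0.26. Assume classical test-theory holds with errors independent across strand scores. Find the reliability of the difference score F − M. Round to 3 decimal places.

0.812

Var(F−M) = 16.7² + 9.1² − 2·16.7·9.1·0.26 = 361.7 − 79.0244 = 282.676.
Under uncorrelated errors the observed covariances equal the true-score covariances, so only the own-variance terms attenuate.
True-score variance = [16.7²·0.89 + 9.1²·0.73] − 79.0244 = 308.663 − 79.0244 = 229.639.
Reliability = 229.639 / 282.676 = 0.812.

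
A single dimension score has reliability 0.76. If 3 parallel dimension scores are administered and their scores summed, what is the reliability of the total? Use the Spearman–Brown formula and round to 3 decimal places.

0.905

ρ_k = kρ / (1 + (k−1)ρ) = 3·0.76 / (1 + 2·0.76) = 2.280 / 2.520 = 0.905.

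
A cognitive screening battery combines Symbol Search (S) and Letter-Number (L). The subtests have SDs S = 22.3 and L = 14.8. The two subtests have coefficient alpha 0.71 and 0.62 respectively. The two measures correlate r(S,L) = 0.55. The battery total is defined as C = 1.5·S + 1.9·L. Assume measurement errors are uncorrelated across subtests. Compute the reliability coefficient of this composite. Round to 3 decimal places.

Var(C) = 1.5²·22.3² + 1.9²·14.8² + 2·[2.85·22.3·14.8·0.55] = 1909.64 + 1034.68 = 2944.31.
Under uncorrelated errors the observed covariances equal the true-score covariances, so only the own-variance terms attenuate.
True-score variance = [1.5²·22.3²·0.71 + 1.9²·14.8²·0.62] + 1034.68 = 1284.68 + 1034.68 = 2319.35.
Reliability = 2319.35 / 2944.31 = 0.788.

0.788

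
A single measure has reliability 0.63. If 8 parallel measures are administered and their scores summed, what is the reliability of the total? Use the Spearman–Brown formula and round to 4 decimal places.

0.9316

ρ_k = kρ / (1 + (k−1)ρ) = 8·0.63 / (1 + 7·0.63) = 5.040 / 5.410 = 0.9316.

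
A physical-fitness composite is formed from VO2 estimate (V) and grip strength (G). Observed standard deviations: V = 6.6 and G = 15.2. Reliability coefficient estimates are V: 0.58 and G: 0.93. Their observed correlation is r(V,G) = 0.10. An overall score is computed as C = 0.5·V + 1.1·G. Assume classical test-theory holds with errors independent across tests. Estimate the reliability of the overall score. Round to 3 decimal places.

Var(C) = 0.5²·6.6² + 1.1²·15.2² + 2·[0.55·6.6·15.2·0.10] = 290.448 + 11.0352 = 301.484.
Because errors are independent across components, Cov(Tᵢ,Tⱼ) = Cov(Xᵢ,Xⱼ); the off-diagonal part of the true-score variance is the same as above.
True-score variance = [0.5²·6.6²·0.58 + 1.1²·15.2²·0.93] + 11.0352 = 266.306 + 11.0352 = 277.341.
Reliability = 277.341 / 301.484 = 0.920.

0.920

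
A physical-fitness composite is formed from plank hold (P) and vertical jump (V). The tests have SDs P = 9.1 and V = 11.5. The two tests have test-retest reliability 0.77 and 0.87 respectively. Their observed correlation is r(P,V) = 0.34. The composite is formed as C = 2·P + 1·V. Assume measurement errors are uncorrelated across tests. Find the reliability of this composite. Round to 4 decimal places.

Var(C) = 2²·9.1² + 11.5² + 2·[2·9.1·11.5·0.34] = 463.49 + 142.324 = 605.814.
Because errors are independent across components, Cov(Tᵢ,Tⱼ) = Cov(Xᵢ,Xⱼ); the off-diagonal part of the true-score variance is the same as above.
True-score variance = [2²·9.1²·0.77 + 11.5²·0.87] + 142.324 = 370.112 + 142.324 = 512.436.
Reliability = 512.436 / 605.814 = 0.8459.

0.8459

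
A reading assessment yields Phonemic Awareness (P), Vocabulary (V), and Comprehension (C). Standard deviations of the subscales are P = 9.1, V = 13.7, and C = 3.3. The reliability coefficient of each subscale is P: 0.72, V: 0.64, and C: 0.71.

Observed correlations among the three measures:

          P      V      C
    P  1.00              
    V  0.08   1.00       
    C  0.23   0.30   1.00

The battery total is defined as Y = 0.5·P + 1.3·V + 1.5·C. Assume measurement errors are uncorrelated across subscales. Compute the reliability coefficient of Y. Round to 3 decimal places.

Var(Y) = 0.5²·9.1² + 1.3²·13.7² + 1.5²·3.3² + 2·[0.65·9.1·13.7·0.08 + 0.75·9.1·3.3·0.23 + 1.95·13.7·3.3·0.30] = 362.401 + 76.2217 = 438.623.
Under uncorrelated errors the observed covariances equal the true-score covariances, so only the own-variance terms attenuate.
True-score variance = [0.5²·9.1²·0.72 + 1.3²·13.7²·0.64 + 1.5²·3.3²·0.71] + 76.2217 = 235.308 + 76.2217 = 311.53.
Reliability = 311.53 / 438.623 = 0.710.

0.710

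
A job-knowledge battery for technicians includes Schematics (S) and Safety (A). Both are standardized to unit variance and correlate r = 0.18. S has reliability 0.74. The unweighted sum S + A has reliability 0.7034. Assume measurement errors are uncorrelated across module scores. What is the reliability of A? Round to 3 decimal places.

0.560

Var(S+A) = 2 + 2·0.18 = 2.360.
True-score variance = ρ_S + ρ_A + 2·0.18, so 0.7034 = (0.74 + ρ_A + 0.36) / 2.360.
ρ_A = 0.7034·2.360 − 0.74 − 0.36 = 0.560.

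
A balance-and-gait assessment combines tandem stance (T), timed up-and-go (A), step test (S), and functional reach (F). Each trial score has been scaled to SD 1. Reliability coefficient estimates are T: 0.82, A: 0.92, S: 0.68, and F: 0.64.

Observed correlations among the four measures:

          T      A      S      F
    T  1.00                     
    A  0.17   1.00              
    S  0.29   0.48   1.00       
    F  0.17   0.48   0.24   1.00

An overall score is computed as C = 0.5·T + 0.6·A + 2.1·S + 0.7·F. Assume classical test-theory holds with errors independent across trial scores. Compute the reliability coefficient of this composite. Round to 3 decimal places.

0.808

Var(C) = 0.5² + 0.6² + 2.1² + 0.7² + 2·[0.3·0.17 + 1.05·0.29 + 0.35·0.17 + 1.26·0.48 + 0.42·0.48 + 1.47·0.24] = 5.51 + 3.1484 = 8.6584.
With uncorrelated errors the cross-covariances are all true-score covariance, so they carry over unchanged; only the diagonal terms shrink to ρᵢσᵢ².
True-score variance = [0.5²·0.82 + 0.6²·0.92 + 2.1²·0.68 + 0.7²·0.64] + 3.1484 = 3.8486 + 3.1484 = 6.997.
Reliability = 6.997 / 8.6584 = 0.808.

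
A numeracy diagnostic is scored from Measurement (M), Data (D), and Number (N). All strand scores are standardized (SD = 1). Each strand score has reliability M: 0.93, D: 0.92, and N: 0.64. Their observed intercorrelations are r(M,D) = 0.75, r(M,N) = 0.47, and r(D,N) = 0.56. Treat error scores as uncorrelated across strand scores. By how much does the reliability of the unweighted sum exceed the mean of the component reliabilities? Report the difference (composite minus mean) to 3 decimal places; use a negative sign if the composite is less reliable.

Var(sum) = 3 + 3.56 = 6.56; true-score variance = 2.49 + 3.56 = 6.05; composite reliability = 0.9223.
Mean component reliability = 0.8300.
Difference = 0.9223 − 0.8300 = 0.092.

0.092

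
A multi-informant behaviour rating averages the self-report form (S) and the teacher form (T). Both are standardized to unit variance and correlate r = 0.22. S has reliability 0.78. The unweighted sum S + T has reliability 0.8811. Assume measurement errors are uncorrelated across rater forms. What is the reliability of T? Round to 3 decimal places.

Var(S+T) = 2 + 2·0.22 = 2.440.
True-score variance = ρ_S + ρ_T + 2·0.22, so 0.8811 = (0.78 + ρ_T + 0.44) / 2.440.
ρ_T = 0.8811·2.440 − 0.78 − 0.44 = 0.930.

0.930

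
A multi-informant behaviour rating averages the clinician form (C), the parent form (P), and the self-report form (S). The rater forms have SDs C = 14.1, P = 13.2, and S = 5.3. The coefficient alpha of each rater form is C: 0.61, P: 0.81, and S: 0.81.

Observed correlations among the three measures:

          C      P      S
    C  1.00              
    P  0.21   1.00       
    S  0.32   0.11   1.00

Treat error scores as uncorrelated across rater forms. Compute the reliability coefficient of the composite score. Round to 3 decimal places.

Var(C+P+S) = 14.1² + 13.2² + 5.3² + 2·[14.1·13.2·0.21 + 14.1·5.3·0.32 + 13.2·5.3·0.11] = 401.14 + 141.389 = 542.529.
Because errors are independent across components, Cov(Tᵢ,Tⱼ) = Cov(Xᵢ,Xⱼ); the off-diagonal part of the true-score variance is the same as above.
True-score variance = [14.1²·0.61 + 13.2²·0.81 + 5.3²·0.81] + 141.389 = 285.161 + 141.389 = 426.55.
Reliability = 426.55 / 542.529 = 0.786.

0.786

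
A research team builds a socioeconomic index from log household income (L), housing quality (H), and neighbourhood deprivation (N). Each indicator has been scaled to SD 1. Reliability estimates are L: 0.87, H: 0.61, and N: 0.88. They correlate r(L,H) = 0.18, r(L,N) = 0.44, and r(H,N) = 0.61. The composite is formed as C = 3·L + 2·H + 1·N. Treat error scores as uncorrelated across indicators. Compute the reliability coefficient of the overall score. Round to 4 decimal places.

0.8658

Var(C) = 3² + 2² + 1 + 2·[6·0.18 + 3·0.44 + 2·0.61] = 14 + 7.24 = 21.24.
Under uncorrelated errors the observed covariances equal the true-score covariances, so only the own-variance terms attenuate.
True-score variance = [3²·0.87 + 2²·0.61 + 0.88] + 7.24 = 11.15 + 7.24 = 18.39.
Reliability = 18.39 / 21.24 = 0.8658.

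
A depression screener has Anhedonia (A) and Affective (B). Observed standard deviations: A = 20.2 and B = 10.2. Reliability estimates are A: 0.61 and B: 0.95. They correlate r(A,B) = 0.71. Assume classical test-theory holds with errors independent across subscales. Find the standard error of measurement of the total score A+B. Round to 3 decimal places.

Var(total) = 512.08 + 292.577 = 804.657.
True-score variance = 347.742 + 292.577 = 640.319, so reliability = 0.7958.
Error variance = 804.657 − 640.319 = 164.338; SEM = √164.338 = 12.819.

12.819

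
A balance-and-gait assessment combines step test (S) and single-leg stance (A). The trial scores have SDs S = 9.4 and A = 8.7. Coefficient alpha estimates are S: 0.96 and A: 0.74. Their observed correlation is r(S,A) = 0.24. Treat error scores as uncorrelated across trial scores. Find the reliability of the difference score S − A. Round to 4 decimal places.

0.8140

Var(S−A) = 9.4² + 8.7² − 2·9.4·8.7·0.24 = 164.05 − 39.2544 = 124.796.
Under uncorrelated errors the observed covariances equal the true-score covariances, so only the own-variance terms attenuate.
True-score variance = [9.4²·0.96 + 8.7²·0.74] − 39.2544 = 140.836 − 39.2544 = 101.582.
Reliability = 101.582 / 124.796 = 0.8140.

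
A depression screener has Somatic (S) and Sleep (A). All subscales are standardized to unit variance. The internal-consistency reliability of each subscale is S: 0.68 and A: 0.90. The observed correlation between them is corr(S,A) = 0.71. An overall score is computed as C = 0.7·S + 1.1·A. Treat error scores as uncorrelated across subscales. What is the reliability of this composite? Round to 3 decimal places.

0.901

Var(C) = 0.7² + 1.1² + 2·[0.77·0.71] = 1.7 + 1.0934 = 2.7934.
Under uncorrelated errors the observed covariances equal the true-score covariances, so only the own-variance terms attenuate.
True-score variance = [0.7²·0.68 + 1.1²·0.90] + 1.0934 = 1.4222 + 1.0934 = 2.5156.
Reliability = 2.5156 / 2.7934 = 0.901.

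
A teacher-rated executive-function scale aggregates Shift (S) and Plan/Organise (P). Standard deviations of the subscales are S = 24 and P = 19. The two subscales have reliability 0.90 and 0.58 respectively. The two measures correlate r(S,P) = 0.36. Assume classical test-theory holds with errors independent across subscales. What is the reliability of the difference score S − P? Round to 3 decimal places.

Var(S−P) = 24² + 19² − 2·24·19·0.36 = 937 − 328.32 = 608.68.
Under uncorrelated errors the observed covariances equal the true-score covariances, so only the own-variance terms attenuate.
True-score variance = [24²·0.90 + 19²·0.58] − 328.32 = 727.78 − 328.32 = 399.46.
Reliability = 399.46 / 608.68 = 0.656.

0.656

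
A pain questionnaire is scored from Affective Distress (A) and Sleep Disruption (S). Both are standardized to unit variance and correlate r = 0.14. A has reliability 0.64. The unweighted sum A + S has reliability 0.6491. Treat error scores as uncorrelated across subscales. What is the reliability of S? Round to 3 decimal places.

Var(A+S) = 2 + 2·0.14 = 2.280.
True-score variance = ρ_A + ρ_S + 2·0.14, so 0.6491 = (0.64 + ρ_S + 0.28) / 2.280.
ρ_S = 0.6491·2.280 − 0.64 − 0.28 = 0.560.

0.560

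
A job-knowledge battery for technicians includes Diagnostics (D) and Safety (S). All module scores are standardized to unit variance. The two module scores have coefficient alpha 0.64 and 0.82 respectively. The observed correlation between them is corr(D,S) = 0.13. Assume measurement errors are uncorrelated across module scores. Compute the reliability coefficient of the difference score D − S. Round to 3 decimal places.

Var(D−S) = 1 + 1 − 2·0.13 = 2 − 0.26 = 1.74.
Under uncorrelated errors the observed covariances equal the true-score covariances, so only the own-variance terms attenuate.
True-score variance = [0.64 + 0.82] − 0.26 = 1.46 − 0.26 = 1.2.
Reliability = 1.2 / 1.74 = 0.690.

0.690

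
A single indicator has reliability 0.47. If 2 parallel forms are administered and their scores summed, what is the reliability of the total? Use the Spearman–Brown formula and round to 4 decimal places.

0.6395

ρ_k = kρ / (1 + (k−1)ρ) = 2·0.47 / (1 + 1·0.47) = 0.940 / 1.470 = 0.6395.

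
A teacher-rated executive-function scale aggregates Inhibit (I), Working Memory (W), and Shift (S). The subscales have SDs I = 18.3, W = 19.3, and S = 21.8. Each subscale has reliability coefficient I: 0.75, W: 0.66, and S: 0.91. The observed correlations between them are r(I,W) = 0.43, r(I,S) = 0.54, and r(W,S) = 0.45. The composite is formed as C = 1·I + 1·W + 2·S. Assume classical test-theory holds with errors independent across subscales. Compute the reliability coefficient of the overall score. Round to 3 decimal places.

0.916

Var(C) = 18.3² + 19.3² + 2²·21.8² + 2·[18.3·19.3·0.43 + 2·18.3·21.8·0.54 + 2·19.3·21.8·0.45] = 2608.34 + 1922.79 = 4531.13.
Because errors are independent across components, Cov(Tᵢ,Tⱼ) = Cov(Xᵢ,Xⱼ); the off-diagonal part of the true-score variance is the same as above.
True-score variance = [18.3²·0.75 + 19.3²·0.66 + 2²·21.8²·0.91] + 1922.79 = 2226.88 + 1922.79 = 4149.67.
Reliability = 4149.67 / 4531.13 = 0.916.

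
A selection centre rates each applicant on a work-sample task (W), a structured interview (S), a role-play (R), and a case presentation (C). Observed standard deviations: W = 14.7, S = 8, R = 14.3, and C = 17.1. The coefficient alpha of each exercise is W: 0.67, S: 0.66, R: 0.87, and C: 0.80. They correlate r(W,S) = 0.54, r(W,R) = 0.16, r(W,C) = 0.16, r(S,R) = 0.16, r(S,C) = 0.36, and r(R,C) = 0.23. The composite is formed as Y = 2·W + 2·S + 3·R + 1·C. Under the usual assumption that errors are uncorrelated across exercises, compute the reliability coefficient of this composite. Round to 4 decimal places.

0.8681

Var(Y) = 2²·14.7² + 2²·8² + 3²·14.3² + 17.1² + 2·[4·14.7·8·0.54 + 6·14.7·14.3·0.16 + 2·14.7·17.1·0.16 + 6·8·14.3·0.16 + 2·8·17.1·0.36 + 3·14.3·17.1·0.23] = 3253.18 + 1826.6 = 5079.78.
With uncorrelated errors the cross-covariances are all true-score covariance, so they carry over unchanged; only the diagonal terms shrink to ρᵢσᵢ².
True-score variance = [2²·14.7²·0.67 + 2²·8²·0.66 + 3²·14.3²·0.87 + 17.1²·0.80] + 1826.6 = 2583.17 + 1826.6 = 4409.77.
Reliability = 4409.77 / 5079.78 = 0.8681.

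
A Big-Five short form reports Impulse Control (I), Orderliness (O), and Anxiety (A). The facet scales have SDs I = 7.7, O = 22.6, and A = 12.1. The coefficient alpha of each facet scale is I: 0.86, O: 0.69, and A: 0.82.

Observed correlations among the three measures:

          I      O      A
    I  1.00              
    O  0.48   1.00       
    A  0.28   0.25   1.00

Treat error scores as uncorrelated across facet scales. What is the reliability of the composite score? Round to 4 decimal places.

Var(I+O+A) = 7.7² + 22.6² + 12.1² + 2·[7.7·22.6·0.48 + 7.7·12.1·0.28 + 22.6·12.1·0.25] = 716.46 + 355.964 = 1072.42.
Under uncorrelated errors the observed covariances equal the true-score covariances, so only the own-variance terms attenuate.
True-score variance = [7.7²·0.86 + 22.6²·0.69 + 12.1²·0.82] + 355.964 = 523.47 + 355.964 = 879.434.
Reliability = 879.434 / 1072.42 = 0.8200.

0.8200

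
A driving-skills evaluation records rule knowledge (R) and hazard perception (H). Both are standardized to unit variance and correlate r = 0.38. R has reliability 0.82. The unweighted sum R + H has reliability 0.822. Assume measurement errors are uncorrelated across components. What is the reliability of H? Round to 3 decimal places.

0.689

Var(R+H) = 2 + 2·0.38 = 2.760.
True-score variance = ρ_R + ρ_H + 2·0.38, so 0.822 = (0.82 + ρ_H + 0.76) / 2.760.
ρ_H = 0.822·2.760 − 0.82 − 0.76 = 0.689.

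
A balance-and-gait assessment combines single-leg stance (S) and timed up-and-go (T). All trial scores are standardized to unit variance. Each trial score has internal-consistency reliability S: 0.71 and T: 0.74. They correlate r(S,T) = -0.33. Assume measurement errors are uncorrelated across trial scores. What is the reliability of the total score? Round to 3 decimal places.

0.590

Var(S+T) = 2 + 2·[(-0.33)] = 2 − 0.66 = 1.34.
Under uncorrelated errors the observed covariances equal the true-score covariances, so only the own-variance terms attenuate.
True-score variance = [0.71 + 0.74] − 0.66 = 1.45 − 0.66 = 0.79.
Reliability = 0.79 / 1.34 = 0.590.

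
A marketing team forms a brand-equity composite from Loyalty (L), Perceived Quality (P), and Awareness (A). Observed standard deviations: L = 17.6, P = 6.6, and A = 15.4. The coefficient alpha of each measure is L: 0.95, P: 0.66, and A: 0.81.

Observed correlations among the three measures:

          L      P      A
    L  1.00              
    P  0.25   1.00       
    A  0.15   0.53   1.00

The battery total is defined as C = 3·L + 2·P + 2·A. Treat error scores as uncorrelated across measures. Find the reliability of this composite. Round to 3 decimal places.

Var(C) = 3²·17.6² + 2²·6.6² + 2²·15.4² + 2·[6·17.6·6.6·0.25 + 6·17.6·15.4·0.15 + 4·6.6·15.4·0.53] = 3910.72 + 1267.31 = 5178.03.
With uncorrelated errors the cross-covariances are all true-score covariance, so they carry over unchanged; only the diagonal terms shrink to ρᵢσᵢ².
True-score variance = [3²·17.6²·0.95 + 2²·6.6²·0.66 + 2²·15.4²·0.81] + 1267.31 = 3531.84 + 1267.31 = 4799.15.
Reliability = 4799.15 / 5178.03 = 0.927.

0.927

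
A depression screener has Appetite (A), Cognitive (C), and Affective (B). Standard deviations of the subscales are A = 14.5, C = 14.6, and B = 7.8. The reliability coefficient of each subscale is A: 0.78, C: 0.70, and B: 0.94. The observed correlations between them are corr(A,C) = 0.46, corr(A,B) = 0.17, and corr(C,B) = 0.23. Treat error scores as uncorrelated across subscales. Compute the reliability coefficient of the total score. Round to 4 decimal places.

0.8521

Var(A+C+B) = 14.5² + 14.6² + 7.8² + 2·[14.5·14.6·0.46 + 14.5·7.8·0.17 + 14.6·7.8·0.23] = 484.25 + 285.603 = 769.853.
Because errors are independent across components, Cov(Tᵢ,Tⱼ) = Cov(Xᵢ,Xⱼ); the off-diagonal part of the true-score variance is the same as above.
True-score variance = [14.5²·0.78 + 14.6²·0.70 + 7.8²·0.94] + 285.603 = 370.397 + 285.603 = 655.999.
Reliability = 655.999 / 769.853 = 0.8521.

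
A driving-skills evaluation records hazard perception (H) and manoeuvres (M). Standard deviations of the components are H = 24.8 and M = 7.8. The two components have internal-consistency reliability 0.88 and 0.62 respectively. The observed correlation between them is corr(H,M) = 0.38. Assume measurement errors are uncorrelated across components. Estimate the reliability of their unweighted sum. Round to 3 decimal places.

0.882

Var(H+M) = 24.8² + 7.8² + 2·[24.8·7.8·0.38] = 675.88 + 147.014 = 822.894.
With uncorrelated errors the cross-covariances are all true-score covariance, so they carry over unchanged; only the diagonal terms shrink to ρᵢσᵢ².
True-score variance = [24.8²·0.88 + 7.8²·0.62] + 147.014 = 578.956 + 147.014 = 725.97.
Reliability = 725.97 / 822.894 = 0.882.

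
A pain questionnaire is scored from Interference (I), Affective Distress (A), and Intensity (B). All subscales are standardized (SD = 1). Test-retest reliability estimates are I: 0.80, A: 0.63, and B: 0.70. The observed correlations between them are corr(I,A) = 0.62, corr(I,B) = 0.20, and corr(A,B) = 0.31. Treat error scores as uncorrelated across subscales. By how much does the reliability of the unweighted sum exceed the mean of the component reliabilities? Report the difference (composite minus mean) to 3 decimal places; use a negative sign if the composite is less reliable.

0.125

Var(sum) = 3 + 2.26 = 5.26; true-score variance = 2.13 + 2.26 = 4.39; composite reliability = 0.8346.
Mean component reliability = 0.7100.
Difference = 0.8346 − 0.7100 = 0.125.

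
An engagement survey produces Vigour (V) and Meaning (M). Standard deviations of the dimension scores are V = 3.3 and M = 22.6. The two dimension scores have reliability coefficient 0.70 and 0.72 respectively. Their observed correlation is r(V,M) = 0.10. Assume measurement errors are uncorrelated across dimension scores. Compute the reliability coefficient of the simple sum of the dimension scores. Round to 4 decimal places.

Var(V+M) = 3.3² + 22.6² + 2·[3.3·22.6·0.10] = 521.65 + 14.916 = 536.566.
Under uncorrelated errors the observed covariances equal the true-score covariances, so only the own-variance terms attenuate.
True-score variance = [3.3²·0.70 + 22.6²·0.72] + 14.916 = 375.37 + 14.916 = 390.286.
Reliability = 390.286 / 536.566 = 0.7274.

0.7274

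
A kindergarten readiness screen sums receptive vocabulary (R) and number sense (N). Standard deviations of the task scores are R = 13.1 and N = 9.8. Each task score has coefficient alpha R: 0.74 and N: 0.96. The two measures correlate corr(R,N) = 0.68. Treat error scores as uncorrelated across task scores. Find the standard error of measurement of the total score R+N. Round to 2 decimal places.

Var(total) = 267.65 + 174.597 = 442.247.
True-score variance = 219.19 + 174.597 = 393.787, so reliability = 0.8904.
Error variance = 442.247 − 393.787 = 48.4602; SEM = √48.4602 = 6.96.

6.96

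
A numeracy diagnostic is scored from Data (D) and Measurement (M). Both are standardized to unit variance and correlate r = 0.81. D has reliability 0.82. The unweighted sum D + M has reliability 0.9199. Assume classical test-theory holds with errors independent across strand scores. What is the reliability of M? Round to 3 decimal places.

Var(D+M) = 2 + 2·0.81 = 3.620.
True-score variance = ρ_D + ρ_M + 2·0.81, so 0.9199 = (0.82 + ρ_M + 1.62) / 3.620.
ρ_M = 0.9199·3.620 − 0.82 − 1.62 = 0.890.

0.890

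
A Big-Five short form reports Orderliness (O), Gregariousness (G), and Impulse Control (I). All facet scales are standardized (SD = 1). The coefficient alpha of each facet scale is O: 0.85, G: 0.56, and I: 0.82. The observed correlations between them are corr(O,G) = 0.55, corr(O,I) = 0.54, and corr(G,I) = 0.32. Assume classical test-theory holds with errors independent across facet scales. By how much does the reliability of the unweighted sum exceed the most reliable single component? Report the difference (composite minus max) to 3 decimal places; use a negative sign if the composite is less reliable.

0.018

Var(sum) = 3 + 2.82 = 5.82; true-score variance = 2.23 + 2.82 = 5.05; composite reliability = 0.8677.
Max component reliability = 0.8500.
Difference = 0.8677 − 0.8500 = 0.018.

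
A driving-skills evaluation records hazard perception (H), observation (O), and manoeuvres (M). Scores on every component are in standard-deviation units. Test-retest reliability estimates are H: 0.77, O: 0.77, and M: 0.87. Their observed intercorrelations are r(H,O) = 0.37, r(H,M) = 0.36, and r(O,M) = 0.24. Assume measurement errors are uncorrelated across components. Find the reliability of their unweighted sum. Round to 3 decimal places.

0.881

Var(H+O+M) = 3 + 2·[0.37 + 0.36 + 0.24] = 3 + 1.94 = 4.94.
Under uncorrelated errors the observed covariances equal the true-score covariances, so only the own-variance terms attenuate.
True-score variance = [0.77 + 0.77 + 0.87] + 1.94 = 2.41 + 1.94 = 4.35.
Reliability = 4.35 / 4.94 = 0.881.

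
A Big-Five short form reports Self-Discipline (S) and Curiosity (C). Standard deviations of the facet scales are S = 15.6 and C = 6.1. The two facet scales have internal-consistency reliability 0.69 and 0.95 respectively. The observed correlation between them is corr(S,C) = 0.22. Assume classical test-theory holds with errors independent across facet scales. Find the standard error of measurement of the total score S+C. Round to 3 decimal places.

Var(total) = 280.57 + 41.8704 = 322.44.
True-score variance = 203.268 + 41.8704 = 245.138, so reliability = 0.7603.
Error variance = 322.44 − 245.138 = 77.3021; SEM = √77.3021 = 8.792.

8.792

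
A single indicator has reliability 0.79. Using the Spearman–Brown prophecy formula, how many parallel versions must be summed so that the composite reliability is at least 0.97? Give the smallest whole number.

k ≥ ρ*(1−ρ₁)/(ρ₁(1−ρ*)) = 0.97·0.21 / (0.79·0.03) = 8.595.
Smallest integer k = 9.

9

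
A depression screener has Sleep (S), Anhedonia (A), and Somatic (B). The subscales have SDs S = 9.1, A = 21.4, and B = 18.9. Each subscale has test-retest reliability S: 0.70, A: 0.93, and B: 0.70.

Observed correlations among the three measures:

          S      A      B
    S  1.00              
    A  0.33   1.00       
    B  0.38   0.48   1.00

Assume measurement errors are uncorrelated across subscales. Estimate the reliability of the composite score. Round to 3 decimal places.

0.894

Var(S+A+B) = 9.1² + 21.4² + 18.9² + 2·[9.1·21.4·0.33 + 9.1·18.9·0.38 + 21.4·18.9·0.48] = 897.98 + 647.522 = 1545.5.
Under uncorrelated errors the observed covariances equal the true-score covariances, so only the own-variance terms attenuate.
True-score variance = [9.1²·0.70 + 21.4²·0.93 + 18.9²·0.70] + 647.522 = 733.917 + 647.522 = 1381.44.
Reliability = 1381.44 / 1545.5 = 0.894.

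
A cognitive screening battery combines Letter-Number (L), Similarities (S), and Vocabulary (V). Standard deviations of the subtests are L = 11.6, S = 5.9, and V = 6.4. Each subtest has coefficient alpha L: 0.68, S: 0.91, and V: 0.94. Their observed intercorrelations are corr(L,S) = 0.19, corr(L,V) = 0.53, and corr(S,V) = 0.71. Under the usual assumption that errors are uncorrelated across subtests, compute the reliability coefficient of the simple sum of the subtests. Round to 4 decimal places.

0.8680

Var(L+S+V) = 11.6² + 5.9² + 6.4² + 2·[11.6·5.9·0.19 + 11.6·6.4·0.53 + 5.9·6.4·0.71] = 210.33 + 158.321 = 368.651.
Under uncorrelated errors the observed covariances equal the true-score covariances, so only the own-variance terms attenuate.
True-score variance = [11.6²·0.68 + 5.9²·0.91 + 6.4²·0.94] + 158.321 = 161.68 + 158.321 = 320.001.
Reliability = 320.001 / 368.651 = 0.8680.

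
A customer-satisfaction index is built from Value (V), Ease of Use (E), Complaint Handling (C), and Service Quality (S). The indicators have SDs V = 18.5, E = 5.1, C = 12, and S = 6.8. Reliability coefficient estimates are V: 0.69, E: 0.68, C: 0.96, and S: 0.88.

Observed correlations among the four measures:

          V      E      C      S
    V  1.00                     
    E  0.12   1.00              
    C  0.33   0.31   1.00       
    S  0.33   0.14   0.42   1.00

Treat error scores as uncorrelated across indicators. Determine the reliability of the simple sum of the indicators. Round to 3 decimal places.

Var(V+E+C+S) = 18.5² + 5.1² + 12² + 6.8² + 2·[18.5·5.1·0.12 + 18.5·12·0.33 + 18.5·6.8·0.33 + 5.1·12·0.31 + 5.1·6.8·0.14 + 12·6.8·0.42] = 558.5 + 368.39 = 926.89.
With uncorrelated errors the cross-covariances are all true-score covariance, so they carry over unchanged; only the diagonal terms shrink to ρᵢσᵢ².
True-score variance = [18.5²·0.69 + 5.1²·0.68 + 12²·0.96 + 6.8²·0.88] + 368.39 = 432.77 + 368.39 = 801.161.
Reliability = 801.161 / 926.89 = 0.864.

0.864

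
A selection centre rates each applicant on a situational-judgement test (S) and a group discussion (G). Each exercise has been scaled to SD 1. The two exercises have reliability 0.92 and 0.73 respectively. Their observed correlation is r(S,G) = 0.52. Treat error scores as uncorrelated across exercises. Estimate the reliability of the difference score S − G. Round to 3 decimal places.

Var(S−G) = 1 + 1 − 2·0.52 = 2 − 1.04 = 0.96.
Under uncorrelated errors the observed covariances equal the true-score covariances, so only the own-variance terms attenuate.
True-score variance = [0.92 + 0.73] − 1.04 = 1.65 − 1.04 = 0.61.
Reliability = 0.61 / 0.96 = 0.635.

0.635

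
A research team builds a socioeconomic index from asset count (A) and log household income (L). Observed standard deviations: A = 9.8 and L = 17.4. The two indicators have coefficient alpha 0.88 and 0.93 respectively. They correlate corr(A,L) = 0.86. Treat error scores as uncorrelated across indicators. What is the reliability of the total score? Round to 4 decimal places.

0.9527

Var(A+L) = 9.8² + 17.4² + 2·[9.8·17.4·0.86] = 398.8 + 293.294 = 692.094.
Because errors are independent across components, Cov(Tᵢ,Tⱼ) = Cov(Xᵢ,Xⱼ); the off-diagonal part of the true-score variance is the same as above.
True-score variance = [9.8²·0.88 + 17.4²·0.93] + 293.294 = 366.082 + 293.294 = 659.376.
Reliability = 659.376 / 692.094 = 0.9527.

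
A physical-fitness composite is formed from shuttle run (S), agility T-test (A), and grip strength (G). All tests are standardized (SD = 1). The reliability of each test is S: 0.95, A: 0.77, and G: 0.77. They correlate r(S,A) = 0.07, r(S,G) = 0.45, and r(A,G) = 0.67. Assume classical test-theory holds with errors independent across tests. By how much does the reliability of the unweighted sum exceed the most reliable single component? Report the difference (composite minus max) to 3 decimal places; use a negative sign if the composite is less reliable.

-0.045

Var(sum) = 3 + 2.38 = 5.38; true-score variance = 2.49 + 2.38 = 4.87; composite reliability = 0.9052.
Max component reliability = 0.9500.
Difference = 0.9052 − 0.9500 = -0.045.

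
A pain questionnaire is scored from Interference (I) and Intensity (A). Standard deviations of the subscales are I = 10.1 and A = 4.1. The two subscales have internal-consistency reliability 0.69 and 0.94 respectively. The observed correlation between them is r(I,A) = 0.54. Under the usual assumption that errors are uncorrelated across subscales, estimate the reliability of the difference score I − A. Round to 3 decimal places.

0.560

Var(I−A) = 10.1² + 4.1² − 2·10.1·4.1·0.54 = 118.82 − 44.7228 = 74.0972.
With uncorrelated errors the cross-covariances are all true-score covariance, so they carry over unchanged; only the diagonal terms shrink to ρᵢσᵢ².
True-score variance = [10.1²·0.69 + 4.1²·0.94] − 44.7228 = 86.1883 − 44.7228 = 41.4655.
Reliability = 41.4655 / 74.0972 = 0.560.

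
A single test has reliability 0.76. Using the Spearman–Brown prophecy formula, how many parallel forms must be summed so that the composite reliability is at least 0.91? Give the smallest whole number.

4

k ≥ ρ*(1−ρ₁)/(ρ₁(1−ρ*)) = 0.91·0.24 / (0.76·0.09) = 3.193.
Smallest integer k = 4.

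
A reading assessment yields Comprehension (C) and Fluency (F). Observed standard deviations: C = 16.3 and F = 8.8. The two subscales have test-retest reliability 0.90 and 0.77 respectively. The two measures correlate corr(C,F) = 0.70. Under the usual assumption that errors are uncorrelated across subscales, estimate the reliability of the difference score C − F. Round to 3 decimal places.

0.688

Var(C−F) = 16.3² + 8.8² − 2·16.3·8.8·0.70 = 343.13 − 200.816 = 142.314.
Because errors are independent across components, Cov(Tᵢ,Tⱼ) = Cov(Xᵢ,Xⱼ); the off-diagonal part of the true-score variance is the same as above.
True-score variance = [16.3²·0.90 + 8.8²·0.77] − 200.816 = 298.75 − 200.816 = 97.9338.
Reliability = 97.9338 / 142.314 = 0.688.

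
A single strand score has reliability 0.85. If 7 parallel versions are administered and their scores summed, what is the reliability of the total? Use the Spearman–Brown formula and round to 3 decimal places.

ρ_k = kρ / (1 + (k−1)ρ) = 7·0.85 / (1 + 6·0.85) = 5.950 / 6.100 = 0.975.

0.975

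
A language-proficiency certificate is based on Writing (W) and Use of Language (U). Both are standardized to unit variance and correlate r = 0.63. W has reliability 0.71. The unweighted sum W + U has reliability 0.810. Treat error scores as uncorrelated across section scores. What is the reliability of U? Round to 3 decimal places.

0.671

Var(W+U) = 2 + 2·0.63 = 3.260.
True-score variance = ρ_W + ρ_U + 2·0.63, so 0.810 = (0.71 + ρ_U + 1.26) / 3.260.
ρ_U = 0.810·3.260 − 0.71 − 1.26 = 0.671.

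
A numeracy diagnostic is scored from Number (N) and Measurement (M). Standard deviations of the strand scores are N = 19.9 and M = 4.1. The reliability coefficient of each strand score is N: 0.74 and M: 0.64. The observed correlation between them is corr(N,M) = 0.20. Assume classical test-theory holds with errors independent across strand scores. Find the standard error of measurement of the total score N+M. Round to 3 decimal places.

10.441

Var(total) = 412.82 + 32.636 = 445.456.
True-score variance = 303.806 + 32.636 = 336.442, so reliability = 0.7553.
Error variance = 445.456 − 336.442 = 109.014; SEM = √109.014 = 10.441.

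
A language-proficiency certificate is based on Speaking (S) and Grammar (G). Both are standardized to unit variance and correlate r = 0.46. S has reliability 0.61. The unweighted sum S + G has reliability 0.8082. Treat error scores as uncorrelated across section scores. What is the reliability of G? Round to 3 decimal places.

Var(S+G) = 2 + 2·0.46 = 2.920.
True-score variance = ρ_S + ρ_G + 2·0.46, so 0.8082 = (0.61 + ρ_G + 0.92) / 2.920.
ρ_G = 0.8082·2.920 − 0.61 − 0.92 = 0.830.

0.830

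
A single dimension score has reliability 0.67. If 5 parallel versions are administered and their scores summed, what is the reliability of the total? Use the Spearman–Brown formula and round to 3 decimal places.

0.910

ρ_k = kρ / (1 + (k−1)ρ) = 5·0.67 / (1 + 4·0.67) = 3.350 / 3.680 = 0.910.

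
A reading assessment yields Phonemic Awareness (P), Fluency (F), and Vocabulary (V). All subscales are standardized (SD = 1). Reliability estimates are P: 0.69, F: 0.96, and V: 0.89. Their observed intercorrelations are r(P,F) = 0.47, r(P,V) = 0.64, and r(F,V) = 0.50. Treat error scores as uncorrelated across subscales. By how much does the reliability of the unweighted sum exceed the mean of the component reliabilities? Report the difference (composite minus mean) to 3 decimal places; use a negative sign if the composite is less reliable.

Var(sum) = 3 + 3.22 = 6.22; true-score variance = 2.54 + 3.22 = 5.76; composite reliability = 0.9260.
Mean component reliability = 0.8467.
Difference = 0.9260 − 0.8467 = 0.079.

0.079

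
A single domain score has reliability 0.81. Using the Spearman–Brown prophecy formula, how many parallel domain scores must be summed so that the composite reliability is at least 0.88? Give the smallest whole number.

k ≥ ρ*(1−ρ₁)/(ρ₁(1−ρ*)) = 0.88·0.19 / (0.81·0.12) = 1.720.
Smallest integer k = 2.

2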